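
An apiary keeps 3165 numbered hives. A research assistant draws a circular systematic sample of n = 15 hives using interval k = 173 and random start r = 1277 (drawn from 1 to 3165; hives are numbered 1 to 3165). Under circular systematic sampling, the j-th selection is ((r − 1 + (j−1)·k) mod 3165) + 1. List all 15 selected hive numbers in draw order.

1277, 1450, 1623, 1796, 1969, 2142, 2315, 2488, 2661, 2834, 3007, 15, 188, 361, 534

Selection 1: 1277
Selection 2: 1277 + 173 = 1450
Selection 3: 1450 + 173 = 1623
Selection 4: 1623 + 173 = 1796
Selection 5: 1796 + 173 = 1969
Selection 6: 1969 + 173 = 2142
Selection 7: 2142 + 173 = 2315
Selection 8: 2315 + 173 = 2488
Selection 9: 2488 + 173 = 2661
Selection 10: 2661 + 173 = 2834
Selection 11: 2834 + 173 = 3007
Selection 12: 3007 + 173 = 3180 → 3180 − 3165 = 15
Selection 13: 15 + 173 = 188
Selection 14: 188 + 173 = 361
Selection 15: 361 + 173 = 534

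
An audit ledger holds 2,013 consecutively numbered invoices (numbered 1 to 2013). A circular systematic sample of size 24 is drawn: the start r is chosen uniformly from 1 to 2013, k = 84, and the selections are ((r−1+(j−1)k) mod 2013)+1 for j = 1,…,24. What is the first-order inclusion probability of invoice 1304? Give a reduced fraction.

For each position j, as r ranges over 1…2013 the j-th selection hits every invoice exactly once, so invoice 1304 is selected for exactly 24 of the 2013 starts.
Inclusion probability = 24/2013 = 8/671.

8/671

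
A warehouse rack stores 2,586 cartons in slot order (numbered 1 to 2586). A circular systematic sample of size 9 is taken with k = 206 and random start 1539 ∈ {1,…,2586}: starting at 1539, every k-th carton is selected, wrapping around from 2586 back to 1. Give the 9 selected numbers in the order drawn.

Selection 1: 1539
Selection 2: 1539 + 206 = 1745
Selection 3: 1745 + 206 = 1951
Selection 4: 1951 + 206 = 2157
Selection 5: 2157 + 206 = 2363
Selection 6: 2363 + 206 = 2569
Selection 7: 2569 + 206 = 2775 → 2775 − 2586 = 189
Selection 8: 189 + 206 = 395
Selection 9: 395 + 206 = 601

1539, 1745, 1951, 2157, 2363, 2569, 189, 395, 601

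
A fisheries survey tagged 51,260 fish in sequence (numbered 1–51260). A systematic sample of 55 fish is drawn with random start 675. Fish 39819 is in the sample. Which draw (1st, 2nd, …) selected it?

k = 51260/55 = 932
position = (39819 − 675)/932 + 1 = 39144/932 + 1 = 42 + 1 = 43

43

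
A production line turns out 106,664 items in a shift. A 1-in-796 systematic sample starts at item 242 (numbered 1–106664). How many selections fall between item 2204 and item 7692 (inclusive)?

k = 796
First selection ≥ 2204: 242 + ⌈(2204−242)/796⌉·796 = 242 + 3×796 = 2630
Last selection ≤ 7692: 242 + ⌊(7692−242)/796⌋·796 = 242 + 9×796 = 7406
Count = 9 − 3 + 1 = 7

7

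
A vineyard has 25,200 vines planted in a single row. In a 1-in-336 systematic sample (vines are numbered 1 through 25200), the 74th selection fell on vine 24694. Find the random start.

k = 336
r = 24694 − (74−1)×336 = 24694 − 24528 = 166

166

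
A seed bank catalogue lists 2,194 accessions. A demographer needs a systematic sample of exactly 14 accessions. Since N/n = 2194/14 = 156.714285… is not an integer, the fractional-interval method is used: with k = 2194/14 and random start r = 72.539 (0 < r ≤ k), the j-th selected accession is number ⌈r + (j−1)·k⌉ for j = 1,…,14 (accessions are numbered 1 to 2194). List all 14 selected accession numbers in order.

73, 230, 386, 543, 700, 857, 1013, 1170, 1327, 1483, 1640, 1797, 1954, 2110

j=1: r + 0k = 72.539 → ⌈·⌉ = 73
j=2: r + 1k = 229.253285… → ⌈·⌉ = 230
j=3: r + 2k = 385.967571… → ⌈·⌉ = 386
j=4: r + 3k = 542.681857… → ⌈·⌉ = 543
j=5: r + 4k = 699.396142… → ⌈·⌉ = 700
j=6: r + 5k = 856.110428… → ⌈·⌉ = 857
j=7: r + 6k = 1012.824714… → ⌈·⌉ = 1013
j=8: r + 7k = 1169.539 → ⌈·⌉ = 1170
j=9: r + 8k = 1326.253285… → ⌈·⌉ = 1327
j=10: r + 9k = 1482.967571… → ⌈·⌉ = 1483
j=11: r + 10k = 1639.681857… → ⌈·⌉ = 1640
j=12: r + 11k = 1796.396142… → ⌈·⌉ = 1797
j=13: r + 12k = 1953.110428… → ⌈·⌉ = 1954
j=14: r + 13k = 2109.824714… → ⌈·⌉ = 2110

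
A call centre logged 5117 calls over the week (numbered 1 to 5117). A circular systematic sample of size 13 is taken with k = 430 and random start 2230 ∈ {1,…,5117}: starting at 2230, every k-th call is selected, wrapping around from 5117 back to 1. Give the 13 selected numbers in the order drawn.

Selection 1: 2230
Selection 2: 2230 + 430 = 2660
Selection 3: 2660 + 430 = 3090
Selection 4: 3090 + 430 = 3520
Selection 5: 3520 + 430 = 3950
Selection 6: 3950 + 430 = 4380
Selection 7: 4380 + 430 = 4810
Selection 8: 4810 + 430 = 5240 → 5240 − 5117 = 123
Selection 9: 123 + 430 = 553
Selection 10: 553 + 430 = 983
Selection 11: 983 + 430 = 1413
Selection 12: 1413 + 430 = 1843
Selection 13: 1843 + 430 = 2273

2230, 2660, 3090, 3520, 3950, 4380, 4810, 123, 553, 983, 1413, 1843, 2273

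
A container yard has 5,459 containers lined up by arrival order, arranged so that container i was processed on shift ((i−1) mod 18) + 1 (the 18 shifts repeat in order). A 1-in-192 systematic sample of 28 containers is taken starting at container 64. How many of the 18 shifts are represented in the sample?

3

Consecutive selections differ by k = 192, so their shift numbers differ by 192 mod 18 = 12.
gcd(192, 18) = 6, so the sample visits 18/6 = 3 distinct residues mod 18.
Start 64 is shift 10; the shifts hit are 4, 10, 16.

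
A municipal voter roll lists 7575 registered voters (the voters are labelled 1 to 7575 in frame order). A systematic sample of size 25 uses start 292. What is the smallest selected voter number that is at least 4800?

4837

k = 7575/25 = 303
Steps past start: ⌈(4800 − 292)/303⌉ = ⌈4508/303⌉ = 15
Selected voter: 292 + 15×303 = 4837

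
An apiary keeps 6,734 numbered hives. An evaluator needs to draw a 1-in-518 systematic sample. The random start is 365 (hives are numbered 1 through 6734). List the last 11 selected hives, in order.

1401, 1919, 2437, 2955, 3473, 3991, 4509, 5027, 5545, 6063, 6581

3rd selection = 365 + 2×518 = 1401
4th: 1401 + 518 = 1919
5th: 1919 + 518 = 2437
6th: 2437 + 518 = 2955
7th: 2955 + 518 = 3473
8th: 3473 + 518 = 3991
9th: 3991 + 518 = 4509
10th: 4509 + 518 = 5027
11th: 5027 + 518 = 5545
12th: 5545 + 518 = 6063
13th: 6063 + 518 = 6581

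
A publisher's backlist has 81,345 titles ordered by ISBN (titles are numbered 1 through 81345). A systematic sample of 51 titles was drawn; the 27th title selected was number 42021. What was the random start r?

k = 81345/51 = 1595
r = 42021 − (27−1)×1595 = 42021 − 41470 = 551

551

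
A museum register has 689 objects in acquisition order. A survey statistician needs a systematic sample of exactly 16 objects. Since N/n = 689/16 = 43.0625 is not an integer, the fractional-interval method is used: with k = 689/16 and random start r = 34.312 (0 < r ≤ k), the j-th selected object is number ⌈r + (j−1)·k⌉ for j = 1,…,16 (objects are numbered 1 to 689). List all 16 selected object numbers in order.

j=1: r + 0k = 34.312 → ⌈·⌉ = 35
j=2: r + 1k = 77.3745 → ⌈·⌉ = 78
j=3: r + 2k = 120.437 → ⌈·⌉ = 121
j=4: r + 3k = 163.4995 → ⌈·⌉ = 164
j=5: r + 4k = 206.562 → ⌈·⌉ = 207
j=6: r + 5k = 249.6245 → ⌈·⌉ = 250
j=7: r + 6k = 292.687 → ⌈·⌉ = 293
j=8: r + 7k = 335.7495 → ⌈·⌉ = 336
j=9: r + 8k = 378.812 → ⌈·⌉ = 379
j=10: r + 9k = 421.8745 → ⌈·⌉ = 422
j=11: r + 10k = 464.937 → ⌈·⌉ = 465
j=12: r + 11k = 507.9995 → ⌈·⌉ = 508
j=13: r + 12k = 551.062 → ⌈·⌉ = 552
j=14: r + 13k = 594.1245 → ⌈·⌉ = 595
j=15: r + 14k = 637.187 → ⌈·⌉ = 638
j=16: r + 15k = 680.2495 → ⌈·⌉ = 681

35, 78, 121, 164, 207, 250, 293, 336, 379, 422, 465, 508, 552, 595, 638, 681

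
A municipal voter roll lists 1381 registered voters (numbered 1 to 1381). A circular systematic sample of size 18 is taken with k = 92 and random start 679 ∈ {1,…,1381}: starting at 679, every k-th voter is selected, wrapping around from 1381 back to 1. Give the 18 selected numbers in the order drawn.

679, 771, 863, 955, 1047, 1139, 1231, 1323, 34, 126, 218, 310, 402, 494, 586, 678, 770, 862

Selection 1: 679
Selection 2: 679 + 92 = 771
Selection 3: 771 + 92 = 863
Selection 4: 863 + 92 = 955
Selection 5: 955 + 92 = 1047
Selection 6: 1047 + 92 = 1139
Selection 7: 1139 + 92 = 1231
Selection 8: 1231 + 92 = 1323
Selection 9: 1323 + 92 = 1415 → 1415 − 1381 = 34
Selection 10: 34 + 92 = 126
Selection 11: 126 + 92 = 218
Selection 12: 218 + 92 = 310
Selection 13: 310 + 92 = 402
Selection 14: 402 + 92 = 494
Selection 15: 494 + 92 = 586
Selection 16: 586 + 92 = 678
Selection 17: 678 + 92 = 770
Selection 18: 770 + 92 = 862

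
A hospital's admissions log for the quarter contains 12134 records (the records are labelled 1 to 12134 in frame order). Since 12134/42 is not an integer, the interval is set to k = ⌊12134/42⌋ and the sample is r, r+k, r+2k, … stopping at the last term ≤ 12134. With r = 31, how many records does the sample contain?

43

k = ⌊12134/42⌋ = 288
Achieved size = ⌊(12134 − 31)/288⌋ + 1 = ⌊12103/288⌋ + 1 = 42 + 1 = 43
(last selection: 31 + 42×288 = 12127 ≤ 12134; next would be 12415 > 12134)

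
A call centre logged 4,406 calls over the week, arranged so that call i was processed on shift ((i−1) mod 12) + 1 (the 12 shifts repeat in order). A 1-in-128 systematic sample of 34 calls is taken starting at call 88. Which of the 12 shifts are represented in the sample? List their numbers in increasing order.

Consecutive selections differ by k = 128, so their shift numbers differ by 128 mod 12 = 8.
gcd(128, 12) = 4, so the sample visits 12/4 = 3 distinct residues mod 12.
Start 88 is shift 4; the shifts hit are 4, 8, 12.

4, 8, 12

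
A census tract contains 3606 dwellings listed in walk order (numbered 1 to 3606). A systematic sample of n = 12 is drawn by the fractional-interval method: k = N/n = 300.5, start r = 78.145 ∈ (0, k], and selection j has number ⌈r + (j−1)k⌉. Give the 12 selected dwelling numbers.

j=1: r + 0k = 78.145 → ⌈·⌉ = 79
j=2: r + 1k = 378.645 → ⌈·⌉ = 379
j=3: r + 2k = 679.145 → ⌈·⌉ = 680
j=4: r + 3k = 979.645 → ⌈·⌉ = 980
j=5: r + 4k = 1280.145 → ⌈·⌉ = 1281
j=6: r + 5k = 1580.645 → ⌈·⌉ = 1581
j=7: r + 6k = 1881.145 → ⌈·⌉ = 1882
j=8: r + 7k = 2181.645 → ⌈·⌉ = 2182
j=9: r + 8k = 2482.145 → ⌈·⌉ = 2483
j=10: r + 9k = 2782.645 → ⌈·⌉ = 2783
j=11: r + 10k = 3083.145 → ⌈·⌉ = 3084
j=12: r + 11k = 3383.645 → ⌈·⌉ = 3384

79, 379, 680, 980, 1281, 1581, 1882, 2182, 2483, 2783, 3084, 3384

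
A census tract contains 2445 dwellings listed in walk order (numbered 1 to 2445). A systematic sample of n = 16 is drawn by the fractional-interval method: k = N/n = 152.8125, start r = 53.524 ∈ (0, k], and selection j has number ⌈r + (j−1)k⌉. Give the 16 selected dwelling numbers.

j=1: r + 0k = 53.524 → ⌈·⌉ = 54
j=2: r + 1k = 206.3365 → ⌈·⌉ = 207
j=3: r + 2k = 359.149 → ⌈·⌉ = 360
j=4: r + 3k = 511.9615 → ⌈·⌉ = 512
j=5: r + 4k = 664.774 → ⌈·⌉ = 665
j=6: r + 5k = 817.5865 → ⌈·⌉ = 818
j=7: r + 6k = 970.399 → ⌈·⌉ = 971
j=8: r + 7k = 1123.2115 → ⌈·⌉ = 1124
j=9: r + 8k = 1276.024 → ⌈·⌉ = 1277
j=10: r + 9k = 1428.8365 → ⌈·⌉ = 1429
j=11: r + 10k = 1581.649 → ⌈·⌉ = 1582
j=12: r + 11k = 1734.4615 → ⌈·⌉ = 1735
j=13: r + 12k = 1887.274 → ⌈·⌉ = 1888
j=14: r + 13k = 2040.0865 → ⌈·⌉ = 2041
j=15: r + 14k = 2192.899 → ⌈·⌉ = 2193
j=16: r + 15k = 2345.7115 → ⌈·⌉ = 2346

54, 207, 360, 512, 665, 818, 971, 1124, 1277, 1429, 1582, 1735, 1888, 2041, 2193, 2346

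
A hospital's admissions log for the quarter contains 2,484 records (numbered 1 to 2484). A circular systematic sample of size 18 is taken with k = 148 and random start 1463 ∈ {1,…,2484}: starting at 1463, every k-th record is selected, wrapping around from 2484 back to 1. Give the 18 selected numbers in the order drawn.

1463, 1611, 1759, 1907, 2055, 2203, 2351, 15, 163, 311, 459, 607, 755, 903, 1051, 1199, 1347, 1495

Selection 1: 1463
Selection 2: 1463 + 148 = 1611
Selection 3: 1611 + 148 = 1759
Selection 4: 1759 + 148 = 1907
Selection 5: 1907 + 148 = 2055
Selection 6: 2055 + 148 = 2203
Selection 7: 2203 + 148 = 2351
Selection 8: 2351 + 148 = 2499 → 2499 − 2484 = 15
Selection 9: 15 + 148 = 163
Selection 10: 163 + 148 = 311
Selection 11: 311 + 148 = 459
Selection 12: 459 + 148 = 607
Selection 13: 607 + 148 = 755
Selection 14: 755 + 148 = 903
Selection 15: 903 + 148 = 1051
Selection 16: 1051 + 148 = 1199
Selection 17: 1199 + 148 = 1347
Selection 18: 1347 + 148 = 1495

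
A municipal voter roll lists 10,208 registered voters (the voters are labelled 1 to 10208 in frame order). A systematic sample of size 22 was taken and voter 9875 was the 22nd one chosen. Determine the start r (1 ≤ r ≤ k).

131

k = 10208/22 = 464
r = 9875 − (22−1)×464 = 9875 − 9744 = 131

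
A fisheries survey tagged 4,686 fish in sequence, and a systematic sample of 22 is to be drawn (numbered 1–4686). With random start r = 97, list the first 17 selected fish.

97, 310, 523, 736, 949, 1162, 1375, 1588, 1801, 2014, 2227, 2440, 2653, 2866, 3079, 3292, 3505

k = N/n = 4686/22 = 213
fish 1: 97
fish 2: 97 + 213 = 310
fish 3: 310 + 213 = 523
fish 4: 523 + 213 = 736
fish 5: 736 + 213 = 949
fish 6: 949 + 213 = 1162
fish 7: 1162 + 213 = 1375
fish 8: 1375 + 213 = 1588
fish 9: 1588 + 213 = 1801
fish 10: 1801 + 213 = 2014
fish 11: 2014 + 213 = 2227
fish 12: 2227 + 213 = 2440
fish 13: 2440 + 213 = 2653
fish 14: 2653 + 213 = 2866
fish 15: 2866 + 213 = 3079
fish 16: 3079 + 213 = 3292
fish 17: 3292 + 213 = 3505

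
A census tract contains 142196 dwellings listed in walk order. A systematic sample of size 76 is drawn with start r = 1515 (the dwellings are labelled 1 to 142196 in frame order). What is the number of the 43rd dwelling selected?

80097

k = 142196/76 = 1871
43rd selection = r + (43−1)·k = 1515 + 42×1871 = 1515 + 78582 = 80097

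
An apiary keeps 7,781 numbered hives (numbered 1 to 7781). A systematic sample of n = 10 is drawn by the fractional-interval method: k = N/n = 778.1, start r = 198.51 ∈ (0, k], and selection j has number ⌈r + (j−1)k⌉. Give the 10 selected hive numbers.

j=1: r + 0k = 198.51 → ⌈·⌉ = 199
j=2: r + 1k = 976.61 → ⌈·⌉ = 977
j=3: r + 2k = 1754.71 → ⌈·⌉ = 1755
j=4: r + 3k = 2532.81 → ⌈·⌉ = 2533
j=5: r + 4k = 3310.91 → ⌈·⌉ = 3311
j=6: r + 5k = 4089.01 → ⌈·⌉ = 4090
j=7: r + 6k = 4867.11 → ⌈·⌉ = 4868
j=8: r + 7k = 5645.21 → ⌈·⌉ = 5646
j=9: r + 8k = 6423.31 → ⌈·⌉ = 6424
j=10: r + 9k = 7201.41 → ⌈·⌉ = 7202

199, 977, 1755, 2533, 3311, 4090, 4868, 5646, 6424, 7202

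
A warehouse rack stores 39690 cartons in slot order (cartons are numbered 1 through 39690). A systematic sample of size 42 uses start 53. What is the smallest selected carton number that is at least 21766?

k = 39690/42 = 945
Steps past start: ⌈(21766 − 53)/945⌉ = ⌈21713/945⌉ = 23
Selected carton: 53 + 23×945 = 21788

21788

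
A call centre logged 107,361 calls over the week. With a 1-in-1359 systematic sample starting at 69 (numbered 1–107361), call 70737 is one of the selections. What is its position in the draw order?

53

k = 1359
position = (70737 − 69)/1359 + 1 = 70668/1359 + 1 = 52 + 1 = 53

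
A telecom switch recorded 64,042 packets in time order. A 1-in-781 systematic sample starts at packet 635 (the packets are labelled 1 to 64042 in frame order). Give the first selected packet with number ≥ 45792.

k = 781
Steps past start: ⌈(45792 − 635)/781⌉ = ⌈45157/781⌉ = 58
Selected packet: 635 + 58×781 = 45933

45933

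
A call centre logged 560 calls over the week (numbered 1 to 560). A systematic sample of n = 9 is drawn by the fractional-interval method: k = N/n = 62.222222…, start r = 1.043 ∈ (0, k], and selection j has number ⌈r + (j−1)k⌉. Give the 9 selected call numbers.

j=1: r + 0k = 1.043 → ⌈·⌉ = 2
j=2: r + 1k = 63.265222… → ⌈·⌉ = 64
j=3: r + 2k = 125.487444… → ⌈·⌉ = 126
j=4: r + 3k = 187.709666… → ⌈·⌉ = 188
j=5: r + 4k = 249.931888… → ⌈·⌉ = 250
j=6: r + 5k = 312.154111… → ⌈·⌉ = 313
j=7: r + 6k = 374.376333… → ⌈·⌉ = 375
j=8: r + 7k = 436.598555… → ⌈·⌉ = 437
j=9: r + 8k = 498.820777… → ⌈·⌉ = 499

2, 64, 126, 188, 250, 313, 375, 437, 499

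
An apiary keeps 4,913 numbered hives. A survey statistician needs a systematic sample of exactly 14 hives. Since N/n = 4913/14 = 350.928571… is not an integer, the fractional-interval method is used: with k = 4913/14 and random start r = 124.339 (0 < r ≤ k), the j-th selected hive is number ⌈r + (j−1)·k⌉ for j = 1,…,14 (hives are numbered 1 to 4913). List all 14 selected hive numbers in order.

125, 476, 827, 1178, 1529, 1879, 2230, 2581, 2932, 3283, 3634, 3985, 4336, 4687

j=1: r + 0k = 124.339 → ⌈·⌉ = 125
j=2: r + 1k = 475.267571… → ⌈·⌉ = 476
j=3: r + 2k = 826.196142… → ⌈·⌉ = 827
j=4: r + 3k = 1177.124714… → ⌈·⌉ = 1178
j=5: r + 4k = 1528.053285… → ⌈·⌉ = 1529
j=6: r + 5k = 1878.981857… → ⌈·⌉ = 1879
j=7: r + 6k = 2229.910428… → ⌈·⌉ = 2230
j=8: r + 7k = 2580.839 → ⌈·⌉ = 2581
j=9: r + 8k = 2931.767571… → ⌈·⌉ = 2932
j=10: r + 9k = 3282.696142… → ⌈·⌉ = 3283
j=11: r + 10k = 3633.624714… → ⌈·⌉ = 3634
j=12: r + 11k = 3984.553285… → ⌈·⌉ = 3985
j=13: r + 12k = 4335.481857… → ⌈·⌉ = 4336
j=14: r + 13k = 4686.410428… → ⌈·⌉ = 4687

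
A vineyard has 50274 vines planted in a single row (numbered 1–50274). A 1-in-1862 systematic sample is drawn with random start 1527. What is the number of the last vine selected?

49939

k = 1862
27th selection = r + (27−1)·k = 1527 + 26×1862 = 1527 + 48412 = 49939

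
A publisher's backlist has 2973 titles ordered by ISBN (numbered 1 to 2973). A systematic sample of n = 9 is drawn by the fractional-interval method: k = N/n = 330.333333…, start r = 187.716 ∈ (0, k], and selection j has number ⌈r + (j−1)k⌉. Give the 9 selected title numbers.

j=1: r + 0k = 187.716 → ⌈·⌉ = 188
j=2: r + 1k = 518.049333… → ⌈·⌉ = 519
j=3: r + 2k = 848.382666… → ⌈·⌉ = 849
j=4: r + 3k = 1178.716 → ⌈·⌉ = 1179
j=5: r + 4k = 1509.049333… → ⌈·⌉ = 1510
j=6: r + 5k = 1839.382666… → ⌈·⌉ = 1840
j=7: r + 6k = 2169.716 → ⌈·⌉ = 2170
j=8: r + 7k = 2500.049333… → ⌈·⌉ = 2501
j=9: r + 8k = 2830.382666… → ⌈·⌉ = 2831

188, 519, 849, 1179, 1510, 1840, 2170, 2501, 2831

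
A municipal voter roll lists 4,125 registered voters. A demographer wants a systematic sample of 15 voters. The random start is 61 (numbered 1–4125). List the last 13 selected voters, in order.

611, 886, 1161, 1436, 1711, 1986, 2261, 2536, 2811, 3086, 3361, 3636, 3911

k = N/n = 4125/15 = 275
3rd selection = 61 + 2×275 = 611
4th: 611 + 275 = 886
5th: 886 + 275 = 1161
6th: 1161 + 275 = 1436
7th: 1436 + 275 = 1711
8th: 1711 + 275 = 1986
9th: 1986 + 275 = 2261
10th: 2261 + 275 = 2536
11th: 2536 + 275 = 2811
12th: 2811 + 275 = 3086
13th: 3086 + 275 = 3361
14th: 3361 + 275 = 3636
15th: 3636 + 275 = 3911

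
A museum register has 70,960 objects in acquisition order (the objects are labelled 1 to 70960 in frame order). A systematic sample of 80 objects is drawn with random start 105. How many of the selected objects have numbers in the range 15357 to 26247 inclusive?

12

k = 70960/80 = 887
First selection ≥ 15357: 105 + ⌈(15357−105)/887⌉·887 = 105 + 18×887 = 16071
Last selection ≤ 26247: 105 + ⌊(26247−105)/887⌋·887 = 105 + 29×887 = 25828
Count = 29 − 18 + 1 = 12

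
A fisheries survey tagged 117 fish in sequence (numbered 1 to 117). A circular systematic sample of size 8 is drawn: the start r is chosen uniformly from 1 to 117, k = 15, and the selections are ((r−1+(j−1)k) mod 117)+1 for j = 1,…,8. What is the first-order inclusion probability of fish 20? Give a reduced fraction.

For each position j, as r ranges over 1…117 the j-th selection hits every fish exactly once, so fish 20 is selected for exactly 8 of the 117 starts.
Inclusion probability = 8/117.

8/117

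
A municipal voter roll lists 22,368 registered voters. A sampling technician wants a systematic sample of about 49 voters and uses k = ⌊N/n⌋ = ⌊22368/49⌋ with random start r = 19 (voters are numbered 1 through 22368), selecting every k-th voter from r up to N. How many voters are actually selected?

k = ⌊22368/49⌋ = 456
Achieved size = ⌊(22368 − 19)/456⌋ + 1 = ⌊22349/456⌋ + 1 = 49 + 1 = 50
(last selection: 19 + 49×456 = 22363 ≤ 22368; next would be 22819 > 22368)

50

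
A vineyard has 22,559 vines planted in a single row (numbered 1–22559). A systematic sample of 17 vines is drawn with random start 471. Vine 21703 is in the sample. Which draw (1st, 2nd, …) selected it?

17

k = 22559/17 = 1327
position = (21703 − 471)/1327 + 1 = 21232/1327 + 1 = 16 + 1 = 17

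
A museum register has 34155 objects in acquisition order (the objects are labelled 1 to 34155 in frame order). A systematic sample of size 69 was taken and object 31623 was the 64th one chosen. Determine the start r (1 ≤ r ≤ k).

k = 34155/69 = 495
r = 31623 − (64−1)×495 = 31623 − 31185 = 438

438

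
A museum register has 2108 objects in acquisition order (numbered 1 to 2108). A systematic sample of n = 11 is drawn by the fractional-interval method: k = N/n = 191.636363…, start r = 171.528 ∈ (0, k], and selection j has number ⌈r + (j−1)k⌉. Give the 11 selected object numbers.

172, 364, 555, 747, 939, 1130, 1322, 1513, 1705, 1897, 2088

j=1: r + 0k = 171.528 → ⌈·⌉ = 172
j=2: r + 1k = 363.164363… → ⌈·⌉ = 364
j=3: r + 2k = 554.800727… → ⌈·⌉ = 555
j=4: r + 3k = 746.437090… → ⌈·⌉ = 747
j=5: r + 4k = 938.073454… → ⌈·⌉ = 939
j=6: r + 5k = 1129.709818… → ⌈·⌉ = 1130
j=7: r + 6k = 1321.346181… → ⌈·⌉ = 1322
j=8: r + 7k = 1512.982545… → ⌈·⌉ = 1513
j=9: r + 8k = 1704.618909… → ⌈·⌉ = 1705
j=10: r + 9k = 1896.255272… → ⌈·⌉ = 1897
j=11: r + 10k = 2087.891636… → ⌈·⌉ = 2088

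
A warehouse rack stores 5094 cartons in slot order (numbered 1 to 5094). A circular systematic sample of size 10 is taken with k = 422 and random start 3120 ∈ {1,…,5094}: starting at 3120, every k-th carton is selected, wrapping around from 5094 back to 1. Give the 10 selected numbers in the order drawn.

3120, 3542, 3964, 4386, 4808, 136, 558, 980, 1402, 1824

Selection 1: 3120
Selection 2: 3120 + 422 = 3542
Selection 3: 3542 + 422 = 3964
Selection 4: 3964 + 422 = 4386
Selection 5: 4386 + 422 = 4808
Selection 6: 4808 + 422 = 5230 → 5230 − 5094 = 136
Selection 7: 136 + 422 = 558
Selection 8: 558 + 422 = 980
Selection 9: 980 + 422 = 1402
Selection 10: 1402 + 422 = 1824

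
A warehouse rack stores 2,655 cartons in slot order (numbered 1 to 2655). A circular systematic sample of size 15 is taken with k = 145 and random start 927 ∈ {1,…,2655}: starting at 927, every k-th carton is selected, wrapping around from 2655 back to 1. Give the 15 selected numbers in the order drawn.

927, 1072, 1217, 1362, 1507, 1652, 1797, 1942, 2087, 2232, 2377, 2522, 12, 157, 302

Selection 1: 927
Selection 2: 927 + 145 = 1072
Selection 3: 1072 + 145 = 1217
Selection 4: 1217 + 145 = 1362
Selection 5: 1362 + 145 = 1507
Selection 6: 1507 + 145 = 1652
Selection 7: 1652 + 145 = 1797
Selection 8: 1797 + 145 = 1942
Selection 9: 1942 + 145 = 2087
Selection 10: 2087 + 145 = 2232
Selection 11: 2232 + 145 = 2377
Selection 12: 2377 + 145 = 2522
Selection 13: 2522 + 145 = 2667 → 2667 − 2655 = 12
Selection 14: 12 + 145 = 157
Selection 15: 157 + 145 = 302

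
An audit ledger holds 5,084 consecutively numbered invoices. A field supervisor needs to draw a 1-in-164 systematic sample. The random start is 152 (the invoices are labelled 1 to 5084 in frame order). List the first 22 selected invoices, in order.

invoice 1: 152
invoice 2: 152 + 164 = 316
invoice 3: 316 + 164 = 480
invoice 4: 480 + 164 = 644
invoice 5: 644 + 164 = 808
invoice 6: 808 + 164 = 972
invoice 7: 972 + 164 = 1136
invoice 8: 1136 + 164 = 1300
invoice 9: 1300 + 164 = 1464
invoice 10: 1464 + 164 = 1628
invoice 11: 1628 + 164 = 1792
invoice 12: 1792 + 164 = 1956
invoice 13: 1956 + 164 = 2120
invoice 14: 2120 + 164 = 2284
invoice 15: 2284 + 164 = 2448
invoice 16: 2448 + 164 = 2612
invoice 17: 2612 + 164 = 2776
invoice 18: 2776 + 164 = 2940
invoice 19: 2940 + 164 = 3104
invoice 20: 3104 + 164 = 3268
invoice 21: 3268 + 164 = 3432
invoice 22: 3432 + 164 = 3596

152, 316, 480, 644, 808, 972, 1136, 1300, 1464, 1628, 1792, 1956, 2120, 2284, 2448, 2612, 2776, 2940, 3104, 3268, 3432, 3596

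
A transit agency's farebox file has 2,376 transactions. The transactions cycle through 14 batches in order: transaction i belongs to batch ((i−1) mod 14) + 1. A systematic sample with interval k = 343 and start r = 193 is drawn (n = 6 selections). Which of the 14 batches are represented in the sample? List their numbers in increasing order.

4, 11

Consecutive selections differ by k = 343, so their batch numbers differ by 343 mod 14 = 7.
gcd(343, 14) = 7, so the sample visits 14/7 = 2 distinct residues mod 14.
Start 193 is batch 11; the batches hit are 4, 11.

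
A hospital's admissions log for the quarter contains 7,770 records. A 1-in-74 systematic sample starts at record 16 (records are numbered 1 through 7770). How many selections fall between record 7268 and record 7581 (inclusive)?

5

k = 74
First selection ≥ 7268: 16 + ⌈(7268−16)/74⌉·74 = 16 + 98×74 = 7268
Last selection ≤ 7581: 16 + ⌊(7581−16)/74⌋·74 = 16 + 102×74 = 7564
Count = 102 − 98 + 1 = 5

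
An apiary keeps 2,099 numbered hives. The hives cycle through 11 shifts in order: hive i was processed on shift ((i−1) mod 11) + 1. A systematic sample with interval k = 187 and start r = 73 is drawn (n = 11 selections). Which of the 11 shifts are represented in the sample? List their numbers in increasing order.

Consecutive selections differ by k = 187, so their shift numbers differ by 187 mod 11 = 0.
gcd(187, 11) = 11, so the sample visits 11/11 = 1 distinct residues mod 11.
Start 73 is shift 7; the shifts hit are 7.

7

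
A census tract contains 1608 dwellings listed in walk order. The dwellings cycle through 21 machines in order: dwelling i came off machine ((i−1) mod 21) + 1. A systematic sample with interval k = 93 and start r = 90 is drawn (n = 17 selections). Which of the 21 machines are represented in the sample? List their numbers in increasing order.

Consecutive selections differ by k = 93, so their machine numbers differ by 93 mod 21 = 9.
gcd(93, 21) = 3, so the sample visits 21/3 = 7 distinct residues mod 21.
Start 90 is machine 6; the machines hit are 3, 6, 9, 12, 15, 18, 21.

3, 6, 9, 12, 15, 18, 21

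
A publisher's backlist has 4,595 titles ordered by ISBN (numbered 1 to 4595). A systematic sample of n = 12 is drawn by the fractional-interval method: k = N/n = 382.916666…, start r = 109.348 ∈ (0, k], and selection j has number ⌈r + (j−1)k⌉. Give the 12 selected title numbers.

j=1: r + 0k = 109.348 → ⌈·⌉ = 110
j=2: r + 1k = 492.264666… → ⌈·⌉ = 493
j=3: r + 2k = 875.181333… → ⌈·⌉ = 876
j=4: r + 3k = 1258.098 → ⌈·⌉ = 1259
j=5: r + 4k = 1641.014666… → ⌈·⌉ = 1642
j=6: r + 5k = 2023.931333… → ⌈·⌉ = 2024
j=7: r + 6k = 2406.848 → ⌈·⌉ = 2407
j=8: r + 7k = 2789.764666… → ⌈·⌉ = 2790
j=9: r + 8k = 3172.681333… → ⌈·⌉ = 3173
j=10: r + 9k = 3555.598 → ⌈·⌉ = 3556
j=11: r + 10k = 3938.514666… → ⌈·⌉ = 3939
j=12: r + 11k = 4321.431333… → ⌈·⌉ = 4322

110, 493, 876, 1259, 1642, 2024, 2407, 2790, 3173, 3556, 3939, 4322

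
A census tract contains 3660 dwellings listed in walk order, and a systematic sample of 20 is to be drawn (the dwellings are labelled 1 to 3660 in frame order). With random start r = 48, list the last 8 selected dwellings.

k = N/n = 3660/20 = 183
13th selection = 48 + 12×183 = 2244
14th: 2244 + 183 = 2427
15th: 2427 + 183 = 2610
16th: 2610 + 183 = 2793
17th: 2793 + 183 = 2976
18th: 2976 + 183 = 3159
19th: 3159 + 183 = 3342
20th: 3342 + 183 = 3525

2244, 2427, 2610, 2793, 2976, 3159, 3342, 3525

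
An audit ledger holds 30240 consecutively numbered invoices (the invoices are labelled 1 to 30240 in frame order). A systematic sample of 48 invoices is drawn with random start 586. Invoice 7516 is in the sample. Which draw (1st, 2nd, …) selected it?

12

k = 30240/48 = 630
position = (7516 − 586)/630 + 1 = 6930/630 + 1 = 11 + 1 = 12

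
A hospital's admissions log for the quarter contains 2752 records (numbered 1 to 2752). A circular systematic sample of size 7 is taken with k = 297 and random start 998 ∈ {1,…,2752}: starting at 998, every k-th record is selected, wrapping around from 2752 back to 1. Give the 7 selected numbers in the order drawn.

998, 1295, 1592, 1889, 2186, 2483, 28

Selection 1: 998
Selection 2: 998 + 297 = 1295
Selection 3: 1295 + 297 = 1592
Selection 4: 1592 + 297 = 1889
Selection 5: 1889 + 297 = 2186
Selection 6: 2186 + 297 = 2483
Selection 7: 2483 + 297 = 2780 → 2780 − 2752 = 28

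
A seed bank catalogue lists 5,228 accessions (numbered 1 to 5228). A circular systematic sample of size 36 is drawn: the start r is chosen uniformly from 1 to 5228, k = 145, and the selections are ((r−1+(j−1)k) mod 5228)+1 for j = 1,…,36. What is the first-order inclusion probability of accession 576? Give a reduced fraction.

For each position j, as r ranges over 1…5228 the j-th selection hits every accession exactly once, so accession 576 is selected for exactly 36 of the 5228 starts.
Inclusion probability = 36/5228 = 9/1307.

9/1307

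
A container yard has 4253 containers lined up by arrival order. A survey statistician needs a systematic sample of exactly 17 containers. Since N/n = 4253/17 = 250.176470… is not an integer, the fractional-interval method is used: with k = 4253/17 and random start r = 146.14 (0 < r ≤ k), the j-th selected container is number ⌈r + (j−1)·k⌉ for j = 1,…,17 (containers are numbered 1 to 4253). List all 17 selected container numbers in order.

j=1: r + 0k = 146.14 → ⌈·⌉ = 147
j=2: r + 1k = 396.316470… → ⌈·⌉ = 397
j=3: r + 2k = 646.492941… → ⌈·⌉ = 647
j=4: r + 3k = 896.669411… → ⌈·⌉ = 897
j=5: r + 4k = 1146.845882… → ⌈·⌉ = 1147
j=6: r + 5k = 1397.022352… → ⌈·⌉ = 1398
j=7: r + 6k = 1647.198823… → ⌈·⌉ = 1648
j=8: r + 7k = 1897.375294… → ⌈·⌉ = 1898
j=9: r + 8k = 2147.551764… → ⌈·⌉ = 2148
j=10: r + 9k = 2397.728235… → ⌈·⌉ = 2398
j=11: r + 10k = 2647.904705… → ⌈·⌉ = 2648
j=12: r + 11k = 2898.081176… → ⌈·⌉ = 2899
j=13: r + 12k = 3148.257647… → ⌈·⌉ = 3149
j=14: r + 13k = 3398.434117… → ⌈·⌉ = 3399
j=15: r + 14k = 3648.610588… → ⌈·⌉ = 3649
j=16: r + 15k = 3898.787058… → ⌈·⌉ = 3899
j=17: r + 16k = 4148.963529… → ⌈·⌉ = 4149

147, 397, 647, 897, 1147, 1398, 1648, 1898, 2148, 2398, 2648, 2899, 3149, 3399, 3649, 3899, 4149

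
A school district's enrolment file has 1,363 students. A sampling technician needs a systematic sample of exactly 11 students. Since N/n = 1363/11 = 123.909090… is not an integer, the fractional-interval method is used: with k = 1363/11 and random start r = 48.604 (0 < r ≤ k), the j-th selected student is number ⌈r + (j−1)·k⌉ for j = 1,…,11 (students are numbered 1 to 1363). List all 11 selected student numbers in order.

j=1: r + 0k = 48.604 → ⌈·⌉ = 49
j=2: r + 1k = 172.513090… → ⌈·⌉ = 173
j=3: r + 2k = 296.422181… → ⌈·⌉ = 297
j=4: r + 3k = 420.331272… → ⌈·⌉ = 421
j=5: r + 4k = 544.240363… → ⌈·⌉ = 545
j=6: r + 5k = 668.149454… → ⌈·⌉ = 669
j=7: r + 6k = 792.058545… → ⌈·⌉ = 793
j=8: r + 7k = 915.967636… → ⌈·⌉ = 916
j=9: r + 8k = 1039.876727… → ⌈·⌉ = 1040
j=10: r + 9k = 1163.785818… → ⌈·⌉ = 1164
j=11: r + 10k = 1287.694909… → ⌈·⌉ = 1288

49, 173, 297, 421, 545, 669, 793, 916, 1040, 1164, 1288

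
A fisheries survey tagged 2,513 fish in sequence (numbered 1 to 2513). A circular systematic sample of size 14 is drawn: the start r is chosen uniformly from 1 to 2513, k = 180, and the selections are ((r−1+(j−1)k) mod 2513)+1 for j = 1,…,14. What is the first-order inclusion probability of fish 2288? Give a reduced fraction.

2/359

For each position j, as r ranges over 1…2513 the j-th selection hits every fish exactly once, so fish 2288 is selected for exactly 14 of the 2513 starts.
Inclusion probability = 14/2513 = 2/359.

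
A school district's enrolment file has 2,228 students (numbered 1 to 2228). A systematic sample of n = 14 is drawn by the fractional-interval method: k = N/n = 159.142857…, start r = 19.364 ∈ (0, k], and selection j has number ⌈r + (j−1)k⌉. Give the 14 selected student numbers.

20, 179, 338, 497, 656, 816, 975, 1134, 1293, 1452, 1611, 1770, 1930, 2089

j=1: r + 0k = 19.364 → ⌈·⌉ = 20
j=2: r + 1k = 178.506857… → ⌈·⌉ = 179
j=3: r + 2k = 337.649714… → ⌈·⌉ = 338
j=4: r + 3k = 496.792571… → ⌈·⌉ = 497
j=5: r + 4k = 655.935428… → ⌈·⌉ = 656
j=6: r + 5k = 815.078285… → ⌈·⌉ = 816
j=7: r + 6k = 974.221142… → ⌈·⌉ = 975
j=8: r + 7k = 1133.364 → ⌈·⌉ = 1134
j=9: r + 8k = 1292.506857… → ⌈·⌉ = 1293
j=10: r + 9k = 1451.649714… → ⌈·⌉ = 1452
j=11: r + 10k = 1610.792571… → ⌈·⌉ = 1611
j=12: r + 11k = 1769.935428… → ⌈·⌉ = 1770
j=13: r + 12k = 1929.078285… → ⌈·⌉ = 1930
j=14: r + 13k = 2088.221142… → ⌈·⌉ = 2089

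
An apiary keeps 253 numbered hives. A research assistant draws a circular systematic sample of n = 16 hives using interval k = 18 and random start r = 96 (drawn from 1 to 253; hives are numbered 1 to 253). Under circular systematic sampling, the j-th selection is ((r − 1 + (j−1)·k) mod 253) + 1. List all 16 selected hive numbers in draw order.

96, 114, 132, 150, 168, 186, 204, 222, 240, 5, 23, 41, 59, 77, 95, 113

Selection 1: 96
Selection 2: 96 + 18 = 114
Selection 3: 114 + 18 = 132
Selection 4: 132 + 18 = 150
Selection 5: 150 + 18 = 168
Selection 6: 168 + 18 = 186
Selection 7: 186 + 18 = 204
Selection 8: 204 + 18 = 222
Selection 9: 222 + 18 = 240
Selection 10: 240 + 18 = 258 → 258 − 253 = 5
Selection 11: 5 + 18 = 23
Selection 12: 23 + 18 = 41
Selection 13: 41 + 18 = 59
Selection 14: 59 + 18 = 77
Selection 15: 77 + 18 = 95
Selection 16: 95 + 18 = 113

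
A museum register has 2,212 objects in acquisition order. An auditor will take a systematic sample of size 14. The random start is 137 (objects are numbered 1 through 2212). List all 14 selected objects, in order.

137, 295, 453, 611, 769, 927, 1085, 1243, 1401, 1559, 1717, 1875, 2033, 2191

k = N/n = 2212/14 = 158
object 1: 137
object 2: 137 + 158 = 295
object 3: 295 + 158 = 453
object 4: 453 + 158 = 611
object 5: 611 + 158 = 769
object 6: 769 + 158 = 927
object 7: 927 + 158 = 1085
object 8: 1085 + 158 = 1243
object 9: 1243 + 158 = 1401
object 10: 1401 + 158 = 1559
object 11: 1559 + 158 = 1717
object 12: 1717 + 158 = 1875
object 13: 1875 + 158 = 2033
object 14: 2033 + 158 = 2191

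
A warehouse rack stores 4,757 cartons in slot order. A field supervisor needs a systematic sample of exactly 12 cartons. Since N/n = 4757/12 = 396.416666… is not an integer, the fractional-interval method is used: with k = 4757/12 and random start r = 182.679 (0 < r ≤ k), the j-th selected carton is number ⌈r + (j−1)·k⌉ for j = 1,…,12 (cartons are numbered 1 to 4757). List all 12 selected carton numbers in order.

j=1: r + 0k = 182.679 → ⌈·⌉ = 183
j=2: r + 1k = 579.095666… → ⌈·⌉ = 580
j=3: r + 2k = 975.512333… → ⌈·⌉ = 976
j=4: r + 3k = 1371.929 → ⌈·⌉ = 1372
j=5: r + 4k = 1768.345666… → ⌈·⌉ = 1769
j=6: r + 5k = 2164.762333… → ⌈·⌉ = 2165
j=7: r + 6k = 2561.179 → ⌈·⌉ = 2562
j=8: r + 7k = 2957.595666… → ⌈·⌉ = 2958
j=9: r + 8k = 3354.012333… → ⌈·⌉ = 3355
j=10: r + 9k = 3750.429 → ⌈·⌉ = 3751
j=11: r + 10k = 4146.845666… → ⌈·⌉ = 4147
j=12: r + 11k = 4543.262333… → ⌈·⌉ = 4544

183, 580, 976, 1372, 1769, 2165, 2562, 2958, 3355, 3751, 4147, 4544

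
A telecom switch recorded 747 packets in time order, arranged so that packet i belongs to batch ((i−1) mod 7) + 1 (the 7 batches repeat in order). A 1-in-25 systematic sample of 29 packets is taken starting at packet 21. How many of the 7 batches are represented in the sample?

Consecutive selections differ by k = 25, so their batch numbers differ by 25 mod 7 = 4.
gcd(25, 7) = 1, so the sample visits 7/1 = 7 distinct residues mod 7.
Start 21 is batch 7; the batches hit are 1, 2, 3, 4, 5, 6, 7.

7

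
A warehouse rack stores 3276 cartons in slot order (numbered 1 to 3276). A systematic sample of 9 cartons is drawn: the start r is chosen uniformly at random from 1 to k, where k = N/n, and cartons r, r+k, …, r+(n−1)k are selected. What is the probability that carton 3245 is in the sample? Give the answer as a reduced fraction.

k = 3276/9 = 364.
Carton 3245 is selected iff r ≡ 3245 (mod 364); exactly one such r in {1,…,364}.
Inclusion probability = 1/364.

1/364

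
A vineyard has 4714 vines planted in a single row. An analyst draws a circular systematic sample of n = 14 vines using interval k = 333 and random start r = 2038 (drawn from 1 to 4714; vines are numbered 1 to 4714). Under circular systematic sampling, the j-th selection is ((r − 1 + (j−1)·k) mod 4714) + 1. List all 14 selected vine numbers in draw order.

2038, 2371, 2704, 3037, 3370, 3703, 4036, 4369, 4702, 321, 654, 987, 1320, 1653

Selection 1: 2038
Selection 2: 2038 + 333 = 2371
Selection 3: 2371 + 333 = 2704
Selection 4: 2704 + 333 = 3037
Selection 5: 3037 + 333 = 3370
Selection 6: 3370 + 333 = 3703
Selection 7: 3703 + 333 = 4036
Selection 8: 4036 + 333 = 4369
Selection 9: 4369 + 333 = 4702
Selection 10: 4702 + 333 = 5035 → 5035 − 4714 = 321
Selection 11: 321 + 333 = 654
Selection 12: 654 + 333 = 987
Selection 13: 987 + 333 = 1320
Selection 14: 1320 + 333 = 1653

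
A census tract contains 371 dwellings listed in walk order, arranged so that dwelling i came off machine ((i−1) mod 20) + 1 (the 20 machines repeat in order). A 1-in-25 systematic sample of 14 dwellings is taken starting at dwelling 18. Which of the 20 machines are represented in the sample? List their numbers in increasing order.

3, 8, 13, 18

Consecutive selections differ by k = 25, so their machine numbers differ by 25 mod 20 = 5.
gcd(25, 20) = 5, so the sample visits 20/5 = 4 distinct residues mod 20.
Start 18 is machine 18; the machines hit are 3, 8, 13, 18.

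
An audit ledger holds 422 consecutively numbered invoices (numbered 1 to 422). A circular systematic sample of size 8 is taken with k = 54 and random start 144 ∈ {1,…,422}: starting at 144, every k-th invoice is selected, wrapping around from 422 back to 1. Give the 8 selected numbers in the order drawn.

Selection 1: 144
Selection 2: 144 + 54 = 198
Selection 3: 198 + 54 = 252
Selection 4: 252 + 54 = 306
Selection 5: 306 + 54 = 360
Selection 6: 360 + 54 = 414
Selection 7: 414 + 54 = 468 → 468 − 422 = 46
Selection 8: 46 + 54 = 100

144, 198, 252, 306, 360, 414, 46, 100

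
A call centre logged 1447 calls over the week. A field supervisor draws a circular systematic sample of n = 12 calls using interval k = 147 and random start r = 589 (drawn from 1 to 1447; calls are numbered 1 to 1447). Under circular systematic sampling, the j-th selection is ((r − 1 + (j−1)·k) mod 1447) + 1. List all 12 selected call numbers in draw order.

589, 736, 883, 1030, 1177, 1324, 24, 171, 318, 465, 612, 759

Selection 1: 589
Selection 2: 589 + 147 = 736
Selection 3: 736 + 147 = 883
Selection 4: 883 + 147 = 1030
Selection 5: 1030 + 147 = 1177
Selection 6: 1177 + 147 = 1324
Selection 7: 1324 + 147 = 1471 → 1471 − 1447 = 24
Selection 8: 24 + 147 = 171
Selection 9: 171 + 147 = 318
Selection 10: 318 + 147 = 465
Selection 11: 465 + 147 = 612
Selection 12: 612 + 147 = 759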